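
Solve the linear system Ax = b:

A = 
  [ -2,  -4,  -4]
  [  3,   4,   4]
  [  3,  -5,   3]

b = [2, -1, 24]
x = [1, -3, 2]

Row reduce the augmented matrix [A|b]:
R2 → R2 + (3/2)·R1
R3 → R3 + (3/2)·R1
R3 → R3 - (11/2)·R2
REF = 
  [ -2,  -4,  -4,   2]
  [  0,  -2,  -2,   2]
  [  0,   0,   8,  16]

Back-substitution:
x₃ = 16 / 8 = 2
x₂ = (2 - (-2)(2)) / (-2) = -3
x₁ = (2 - (-4)(-3) - (-4)(2)) / (-2) = 1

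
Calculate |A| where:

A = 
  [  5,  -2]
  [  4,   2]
18

For a 2×2 matrix, det = ad - bc = (5)(2) - (-2)(4) = 18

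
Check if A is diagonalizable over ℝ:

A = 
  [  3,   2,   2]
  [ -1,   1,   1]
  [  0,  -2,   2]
No

Characteristic polynomial: det(λI - A) = λ³ - 6λ² + 15λ - 20
By the rational root theorem any rational root is an integer dividing 20; none of those is a root, so p(λ) has no rational roots and hence (being an irreducible cubic) no repeated roots.
Discriminant of the cubic: Δ = -1080
Δ < 0 ⇒ one real eigenvalue and a complex-conjugate pair: λ ≈ 3.288, 1.356 + 2.06i, 1.356 - 2.06i
Has complex eigenvalues (not diagonalizable over ℝ).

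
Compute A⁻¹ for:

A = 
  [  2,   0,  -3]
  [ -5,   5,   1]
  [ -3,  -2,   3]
det(A) = (2)·((5)(3) - (1)(-2)) - (0)·((-5)(3) - (1)(-3)) + (-3)·((-5)(-2) - (5)(-3))
  = (2)(17) - (0)(-12) + (-3)(25)
  = -41
det(A) = -41 ≠ 0, so A is invertible.

Cofactors Cᵢⱼ = (-1)ⁱ⁺ʲ·Mᵢⱼ:
C = 
  [ 17,  12,  25]
  [  6,  -3,   4]
  [ 15,  13,  10]

adj(A) = Cᵀ:
adj(A) = 
  [ 17,   6,  15]
  [ 12,  -3,  13]
  [ 25,   4,  10]

A⁻¹ = (-1/41) · adj(A):
A⁻¹ = 
  [-17/41,  -6/41, -15/41]
  [-12/41,   3/41, -13/41]
  [-25/41,  -4/41, -10/41]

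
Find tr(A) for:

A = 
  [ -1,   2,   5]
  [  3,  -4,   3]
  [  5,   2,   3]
-2

tr(A) = -1 + -4 + 3 = -2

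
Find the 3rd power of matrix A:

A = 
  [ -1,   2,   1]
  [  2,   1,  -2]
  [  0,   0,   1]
A² = A·A:
A²[1,1] = (-1)(-1) + (2)(2) + (1)(0) = 5
A²[1,2] = (-1)(2) + (2)(1) + (1)(0) = 0
A²[1,3] = (-1)(1) + (2)(-2) + (1)(1) = -4
A²[2,1] = (2)(-1) + (1)(2) + (-2)(0) = 0
A²[2,2] = (2)(2) + (1)(1) + (-2)(0) = 5
A²[2,3] = (2)(1) + (1)(-2) + (-2)(1) = -2
A²[3,1] = (0)(-1) + (0)(2) + (1)(0) = 0
A²[3,2] = (0)(2) + (0)(1) + (1)(0) = 0
A²[3,3] = (0)(1) + (0)(-2) + (1)(1) = 1
A² = 
  [  5,   0,  -4]
  [  0,   5,  -2]
  [  0,   0,   1]

A^3 = A^2·A:
A^3[1,1] = (5)(-1) + (0)(2) + (-4)(0) = -5
A^3[1,2] = (5)(2) + (0)(1) + (-4)(0) = 10
A^3[1,3] = (5)(1) + (0)(-2) + (-4)(1) = 1
A^3[2,1] = (0)(-1) + (5)(2) + (-2)(0) = 10
A^3[2,2] = (0)(2) + (5)(1) + (-2)(0) = 5
A^3[2,3] = (0)(1) + (5)(-2) + (-2)(1) = -12
A^3[3,1] = (0)(-1) + (0)(2) + (1)(0) = 0
A^3[3,2] = (0)(2) + (0)(1) + (1)(0) = 0
A^3[3,3] = (0)(1) + (0)(-2) + (1)(1) = 1
A^3 = 
  [ -5,  10,   1]
  [ 10,   5, -12]
  [  0,   0,   1]

Therefore
A^3 = 
  [ -5,  10,   1]
  [ 10,   5, -12]
  [  0,   0,   1]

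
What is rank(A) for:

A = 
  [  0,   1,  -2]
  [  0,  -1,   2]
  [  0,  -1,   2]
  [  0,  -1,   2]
Row reduce:
R2 → R2 + (1)·R1
R3 → R3 + (1)·R1
R4 → R4 + (1)·R1
REF = 
  [  0,   1,  -2]
  [  0,   0,   0]
  [  0,   0,   0]
  [  0,   0,   0]
Pivot columns: 2 → 1 pivot.

rank(A) = 1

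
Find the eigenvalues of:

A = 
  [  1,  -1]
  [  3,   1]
tr(A) = 2, det(A) = 4
Characteristic polynomial: λ² - tr(A)λ + det(A) = λ² - 2λ + 4
λ² - 2λ + 4 = 0  ⇒  λ = (2 ± √((-2)² - 4·(4)))/2 = (2 ± √(-12))/2
  = 1 + i√3,  1 - i√3

λ = 1 + i√3, 1 - i√3  (≈ 1 + 1.732i, 1 - 1.732i)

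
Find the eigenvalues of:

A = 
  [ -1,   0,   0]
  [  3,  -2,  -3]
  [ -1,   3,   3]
Characteristic polynomial: det(λI - A) = λ³ + 2λ + 3
Testing integer divisors of the constant term: p(-1) = 0, so (λ + 1) is a factor:
p(λ) = (λ + 1)(λ² - λ + 3)
λ² - λ + 3 = 0  ⇒  λ = (1 ± √((-1)² - 4·(3)))/2 = (1 ± √(-11))/2
  = (1 + i√11)/2,  (1 - i√11)/2

λ = -1, (1 + i√11)/2, (1 - i√11)/2  (≈ -1, 0.5 + 1.658i, 0.5 - 1.658i)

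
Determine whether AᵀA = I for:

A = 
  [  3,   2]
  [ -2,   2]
No

AᵀA = 
  [ 13,   2]
  [  2,   8]
≠ I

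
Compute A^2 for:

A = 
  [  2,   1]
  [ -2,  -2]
A² = A·A:
A²[1,1] = (2)(2) + (1)(-2) = 2
A²[1,2] = (2)(1) + (1)(-2) = 0
A²[2,1] = (-2)(2) + (-2)(-2) = 0
A²[2,2] = (-2)(1) + (-2)(-2) = 2
A² = 
  [  2,   0]
  [  0,   2]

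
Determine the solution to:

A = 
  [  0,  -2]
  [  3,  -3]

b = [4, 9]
x = [1, -2]

Row reduce the augmented matrix [A|b]:
Swap R1 ↔ R2
REF = 
  [  3,  -3,   9]
  [  0,  -2,   4]

Back-substitution:
x₂ = 4 / (-2) = -2
x₁ = (9 - (-3)(-2)) / 3 = 1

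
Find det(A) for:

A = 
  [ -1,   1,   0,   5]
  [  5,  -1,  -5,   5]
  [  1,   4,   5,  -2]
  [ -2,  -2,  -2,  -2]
Cofactor expansion along row 1: det(A) = a₁₁M₁₁ - a₁₂M₁₂ + a₁₃M₁₃ - a₁₄M₁₄

M₁₁ = det[[-1, -5, 5]; [4, 5, -2]; [-2, -2, -2]]
  = (-1)·((5)(-2) - (-2)(-2)) - (-5)·((4)(-2) - (-2)(-2)) + (5)·((4)(-2) - (5)(-2))
  = (-1)(-14) - (-5)(-12) + (5)(2)
  = -36
M₁₂ = det[[5, -5, 5]; [1, 5, -2]; [-2, -2, -2]]
  = (5)·((5)(-2) - (-2)(-2)) - (-5)·((1)(-2) - (-2)(-2)) + (5)·((1)(-2) - (5)(-2))
  = (5)(-14) - (-5)(-6) + (5)(8)
  = -60
M₁₃ = det[[5, -1, 5]; [1, 4, -2]; [-2, -2, -2]]
  = (5)·((4)(-2) - (-2)(-2)) - (-1)·((1)(-2) - (-2)(-2)) + (5)·((1)(-2) - (4)(-2))
  = (5)(-12) - (-1)(-6) + (5)(6)
  = -36
M₁₄ = det[[5, -1, -5]; [1, 4, 5]; [-2, -2, -2]]
  = (5)·((4)(-2) - (5)(-2)) - (-1)·((1)(-2) - (5)(-2)) + (-5)·((1)(-2) - (4)(-2))
  = (5)(2) - (-1)(8) + (-5)(6)
  = -12

det(A) = (-1)(-36) - (1)(-60) + (0)(-36) - (5)(-12) = 156

det(A) = 156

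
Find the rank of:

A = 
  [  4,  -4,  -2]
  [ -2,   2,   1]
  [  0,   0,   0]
rank(A) = 1

Row reduce:
R2 → R2 + (1/2)·R1
REF = 
  [  4,  -4,  -2]
  [  0,   0,   0]
  [  0,   0,   0]
Pivot columns: 1 → 1 pivot.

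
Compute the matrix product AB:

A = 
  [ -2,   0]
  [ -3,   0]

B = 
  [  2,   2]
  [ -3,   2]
AB = 
  [ -4,  -4]
  [ -6,  -6]

A is 2×2 and B is 2×2, so AB is 2×2. Each entry is (row of A)·(column of B):
AB[1,1] = (-2)(2) + (0)(-3) = -4
AB[1,2] = (-2)(2) + (0)(2) = -4
AB[2,1] = (-3)(2) + (0)(-3) = -6
AB[2,2] = (-3)(2) + (0)(2) = -6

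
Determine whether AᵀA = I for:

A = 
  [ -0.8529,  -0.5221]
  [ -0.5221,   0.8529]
Yes

AᵀA = 
  [  1,   0]
  [  0,   1]
≈ I (equal to I up to the 4-dp rounding of the entries)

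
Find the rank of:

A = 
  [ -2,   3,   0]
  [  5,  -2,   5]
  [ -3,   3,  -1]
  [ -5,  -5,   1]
Row reduce:
R2 → R2 + (5/2)·R1
R3 → R3 - (3/2)·R1
R4 → R4 - (5/2)·R1
R3 → R3 + (3/11)·R2
R4 → R4 + (25/11)·R2
R4 → R4 - (34)·R3
REF = 
  [  -2,    3,    0]
  [   0, 11/2,    5]
  [   0,    0, 4/11]
  [   0,    0,    0]
Pivot columns: 1, 2, 3 → 3 pivots.

rank(A) = 3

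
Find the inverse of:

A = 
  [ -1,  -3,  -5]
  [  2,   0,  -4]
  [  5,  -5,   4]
det(A) = (-1)·((0)(4) - (-4)(-5)) - (-3)·((2)(4) - (-4)(5)) + (-5)·((2)(-5) - (0)(5))
  = (-1)(-20) - (-3)(28) + (-5)(-10)
  = 154
det(A) = 154 ≠ 0, so A is invertible.

Cofactors Cᵢⱼ = (-1)ⁱ⁺ʲ·Mᵢⱼ:
C = 
  [-20, -28, -10]
  [ 37,  21, -20]
  [ 12, -14,   6]

adj(A) = Cᵀ:
adj(A) = 
  [-20,  37,  12]
  [-28,  21, -14]
  [-10, -20,   6]

A⁻¹ = (1/154) · adj(A):
A⁻¹ = 
  [-10/77, 37/154,   6/77]
  [ -2/11,   3/22,  -1/11]
  [ -5/77, -10/77,   3/77]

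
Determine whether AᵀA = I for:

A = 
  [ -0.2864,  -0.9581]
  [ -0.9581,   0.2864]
Yes

AᵀA = 
  [  1,   0]
  [  0,   1]
≈ I (equal to I up to the 4-dp rounding of the entries)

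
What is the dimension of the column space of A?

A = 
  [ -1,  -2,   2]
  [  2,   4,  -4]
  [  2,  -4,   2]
Row reduce:
R2 → R2 + (2)·R1
R3 → R3 + (2)·R1
Swap R2 ↔ R3
REF = 
  [ -1,  -2,   2]
  [  0,  -8,   6]
  [  0,   0,   0]
Pivot columns: 1, 2 → 2 pivots.
dim(Col(A)) = number of pivot columns = 2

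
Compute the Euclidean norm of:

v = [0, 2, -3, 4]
5.385

||v||₂ = √((0)² + (2)² + (-3)² + (4)²) = √29 = 5.385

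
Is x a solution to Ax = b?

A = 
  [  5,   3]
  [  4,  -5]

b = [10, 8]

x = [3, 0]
No

Ax = [15, 12] ≠ b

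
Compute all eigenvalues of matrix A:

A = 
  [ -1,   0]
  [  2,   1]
λ = 1, -1

tr(A) = 0, det(A) = -1
Characteristic polynomial: λ² - tr(A)λ + det(A) = λ² - 1
λ² - 1 = (λ + 1)(λ - 1)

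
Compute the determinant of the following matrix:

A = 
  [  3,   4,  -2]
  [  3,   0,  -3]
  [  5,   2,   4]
Cofactor expansion along row 1:
det(A) = (3)·((0)(4) - (-3)(2)) - (4)·((3)(4) - (-3)(5)) + (-2)·((3)(2) - (0)(5))
  = (3)(6) - (4)(27) + (-2)(6)
  = -102

det(A) = -102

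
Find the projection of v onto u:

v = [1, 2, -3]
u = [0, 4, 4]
v·u = (1)(0) + (2)(4) + (-3)(4) = -4
u·u = (0)² + (4)² + (4)² = 32
proj_u(v) = (v·u / u·u) × u = (-4/32) × u = (-1/8) × u

proj_u(v) = [0, -1/2, -1/2]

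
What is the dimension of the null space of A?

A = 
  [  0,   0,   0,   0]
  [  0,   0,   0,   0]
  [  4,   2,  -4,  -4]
nullity(A) = 3

Row reduce:
Swap R1 ↔ R3
REF = 
  [  4,   2,  -4,  -4]
  [  0,   0,   0,   0]
  [  0,   0,   0,   0]
Pivot columns: 1 → 1 pivot.
rank(A) = 1, so nullity(A) = 4 - 1 = 3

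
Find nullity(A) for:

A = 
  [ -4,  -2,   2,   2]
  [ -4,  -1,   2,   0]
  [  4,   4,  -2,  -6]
nullity(A) = 2

Row reduce:
R2 → R2 - (1)·R1
R3 → R3 + (1)·R1
R3 → R3 - (2)·R2
REF = 
  [ -4,  -2,   2,   2]
  [  0,   1,   0,  -2]
  [  0,   0,   0,   0]
Pivot columns: 1, 2 → 2 pivots.
rank(A) = 2, so nullity(A) = 4 - 2 = 2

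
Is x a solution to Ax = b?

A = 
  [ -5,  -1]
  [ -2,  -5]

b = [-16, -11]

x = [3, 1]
Yes

Ax = [-16, -11] = b ✓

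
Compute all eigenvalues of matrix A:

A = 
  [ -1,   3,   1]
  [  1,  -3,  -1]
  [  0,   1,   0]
λ = 0, -2 + √3, -2 - √3  (≈ 0, -0.2679, -3.732)

Characteristic polynomial: det(λI - A) = λ³ + 4λ² + λ
The constant term is 0, so λ = 0 is a root: p(λ) = λ(λ² + 4λ + 1)
λ² + 4λ + 1 = 0  ⇒  λ = (-4 ± √((4)² - 4·(1)))/2 = (-4 ± √(12))/2
  = -2 + √3,  -2 - √3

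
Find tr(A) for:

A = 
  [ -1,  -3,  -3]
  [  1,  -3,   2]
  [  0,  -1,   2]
-2

tr(A) = -1 + -3 + 2 = -2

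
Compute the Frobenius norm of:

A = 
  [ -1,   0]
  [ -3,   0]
||A||_F = 3.162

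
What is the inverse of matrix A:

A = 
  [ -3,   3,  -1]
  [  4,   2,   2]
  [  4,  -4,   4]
det(A) = (-3)·((2)(4) - (2)(-4)) - (3)·((4)(4) - (2)(4)) + (-1)·((4)(-4) - (2)(4))
  = (-3)(16) - (3)(8) + (-1)(-24)
  = -48
det(A) = -48 ≠ 0, so A is invertible.

Cofactors Cᵢⱼ = (-1)ⁱ⁺ʲ·Mᵢⱼ:
C = 
  [ 16,  -8, -24]
  [ -8,  -8,   0]
  [  8,   2, -18]

adj(A) = Cᵀ:
adj(A) = 
  [ 16,  -8,   8]
  [ -8,  -8,   2]
  [-24,   0, -18]

A⁻¹ = (-1/48) · adj(A):
A⁻¹ = 
  [ -1/3,   1/6,  -1/6]
  [  1/6,   1/6, -1/24]
  [  1/2,     0,   3/8]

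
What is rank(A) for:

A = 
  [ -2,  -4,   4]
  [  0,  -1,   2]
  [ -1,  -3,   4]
Row reduce:
R3 → R3 - (1/2)·R1
R3 → R3 - (1)·R2
REF = 
  [ -2,  -4,   4]
  [  0,  -1,   2]
  [  0,   0,   0]
Pivot columns: 1, 2 → 2 pivots.

rank(A) = 2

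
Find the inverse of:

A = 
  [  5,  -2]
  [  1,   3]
det(A) = (5)(3) - (-2)(1) = 17
For a 2×2 matrix, A⁻¹ = (1/det(A)) · [[d, -b], [-c, a]]
    = (1/17) · [[3, 2], [-1, 5]]

A⁻¹ = 
  [ 3/17,  2/17]
  [-1/17,  5/17]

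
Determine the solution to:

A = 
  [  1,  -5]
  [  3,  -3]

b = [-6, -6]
x = [-1, 1]

Row reduce the augmented matrix [A|b]:
R2 → R2 - (3)·R1
REF = 
  [  1,  -5,  -6]
  [  0,  12,  12]

Back-substitution:
x₂ = 12 / 12 = 1
x₁ = (-6 - (-5)(1)) / 1 = -1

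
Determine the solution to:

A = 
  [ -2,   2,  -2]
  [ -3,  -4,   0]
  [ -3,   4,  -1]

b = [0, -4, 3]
x = [0, 1, 1]

Row reduce the augmented matrix [A|b]:
R2 → R2 - (3/2)·R1
R3 → R3 - (3/2)·R1
R3 → R3 + (1/7)·R2
REF = 
  [  -2,    2,   -2,    0]
  [   0,   -7,    3,   -4]
  [   0,    0, 17/7, 17/7]

Back-substitution:
x₃ = (17/7) / (17/7) = 1
x₂ = (-4 - (3)(1)) / (-7) = 1
x₁ = (0 - (2)(1) - (-2)(1)) / (-2) = 0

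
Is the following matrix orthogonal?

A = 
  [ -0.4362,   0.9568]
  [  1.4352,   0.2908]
No

AᵀA = 
  [  2.2501,   0]
  [  0,   1]
≠ I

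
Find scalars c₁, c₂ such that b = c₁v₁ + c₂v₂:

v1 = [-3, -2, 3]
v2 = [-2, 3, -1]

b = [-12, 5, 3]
c1 = 2, c2 = 3

b = 2·v1 + 3·v2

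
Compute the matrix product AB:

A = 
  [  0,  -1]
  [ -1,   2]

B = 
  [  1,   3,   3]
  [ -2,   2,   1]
A is 2×2 and B is 2×3, so AB is 2×3. Each entry is (row of A)·(column of B):
AB[1,1] = (0)(1) + (-1)(-2) = 2
AB[1,2] = (0)(3) + (-1)(2) = -2
AB[1,3] = (0)(3) + (-1)(1) = -1
AB[2,1] = (-1)(1) + (2)(-2) = -5
AB[2,2] = (-1)(3) + (2)(2) = 1
AB[2,3] = (-1)(3) + (2)(1) = -1

AB = 
  [  2,  -2,  -1]
  [ -5,   1,  -1]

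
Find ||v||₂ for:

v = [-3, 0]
3

||v||₂ = √((-3)² + (0)²) = √9 = 3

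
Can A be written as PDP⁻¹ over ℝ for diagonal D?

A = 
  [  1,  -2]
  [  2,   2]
No

tr(A) = 3, det(A) = 6
Characteristic polynomial: λ² - tr(A)λ + det(A) = λ² - 3λ + 6
λ² - 3λ + 6 = 0  ⇒  λ = (3 ± √((-3)² - 4·(6)))/2 = (3 ± √(-15))/2
  = (3 + i√15)/2,  (3 - i√15)/2
Eigenvalues: (3 + i√15)/2, (3 - i√15)/2  (≈ 1.5 + 1.936i, 1.5 - 1.936i)
Has complex eigenvalues (not diagonalizable over ℝ).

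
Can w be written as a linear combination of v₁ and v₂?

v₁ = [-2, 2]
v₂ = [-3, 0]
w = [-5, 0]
Yes

Form the augmented matrix and row-reduce:
[v₁|v₂|w] = 
  [ -2,  -3,  -5]
  [  2,   0,   0]
R2 → R2 + (1)·R1
REF = 
  [ -2,  -3,  -5]
  [  0,  -3,  -5]

No row of the form [0 0 | nonzero], so the system is consistent. Back-substitution gives c₁ = 0, c₂ = 5/3: w = (0)·v₁ + (5/3)·v₂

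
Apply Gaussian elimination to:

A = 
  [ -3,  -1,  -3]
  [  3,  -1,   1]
Row operations:
R2 → R2 + (1)·R1

Resulting echelon form:
REF = 
  [ -3,  -1,  -3]
  [  0,  -2,  -2]

Rank = 2 (number of non-zero pivot rows).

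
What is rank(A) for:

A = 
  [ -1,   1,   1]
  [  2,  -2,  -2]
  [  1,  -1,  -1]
rank(A) = 1

Row reduce:
R2 → R2 + (2)·R1
R3 → R3 + (1)·R1
REF = 
  [ -1,   1,   1]
  [  0,   0,   0]
  [  0,   0,   0]
Pivot columns: 1 → 1 pivot.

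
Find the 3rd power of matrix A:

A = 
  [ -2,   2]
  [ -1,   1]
A² = A·A:
A²[1,1] = (-2)(-2) + (2)(-1) = 2
A²[1,2] = (-2)(2) + (2)(1) = -2
A²[2,1] = (-1)(-2) + (1)(-1) = 1
A²[2,2] = (-1)(2) + (1)(1) = -1
A² = 
  [  2,  -2]
  [  1,  -1]

A^3 = A^2·A:
A^3[1,1] = (2)(-2) + (-2)(-1) = -2
A^3[1,2] = (2)(2) + (-2)(1) = 2
A^3[2,1] = (1)(-2) + (-1)(-1) = -1
A^3[2,2] = (1)(2) + (-1)(1) = 1
A^3 = 
  [ -2,   2]
  [ -1,   1]

Therefore
A^3 = 
  [ -2,   2]
  [ -1,   1]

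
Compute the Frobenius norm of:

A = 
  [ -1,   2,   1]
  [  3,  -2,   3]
||A||_F = 5.292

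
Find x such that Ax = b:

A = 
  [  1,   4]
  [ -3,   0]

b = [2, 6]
Row reduce the augmented matrix [A|b]:
R2 → R2 + (3)·R1
REF = 
  [  1,   4,   2]
  [  0,  12,  12]

Back-substitution:
x₂ = 12 / 12 = 1
x₁ = (2 - (4)(1)) / 1 = -2

x = [-2, 1]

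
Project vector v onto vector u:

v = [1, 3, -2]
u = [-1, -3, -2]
v·u = (1)(-1) + (3)(-3) + (-2)(-2) = -6
u·u = (-1)² + (-3)² + (-2)² = 14
proj_u(v) = (v·u / u·u) × u = (-6/14) × u = (-3/7) × u

proj_u(v) = [3/7, 9/7, 6/7]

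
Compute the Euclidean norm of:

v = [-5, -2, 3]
6.164

||v||₂ = √((-5)² + (-2)² + (3)²) = √38 = 6.164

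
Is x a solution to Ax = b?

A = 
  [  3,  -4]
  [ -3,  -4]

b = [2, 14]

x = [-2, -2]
Yes

Ax = [2, 14] = b ✓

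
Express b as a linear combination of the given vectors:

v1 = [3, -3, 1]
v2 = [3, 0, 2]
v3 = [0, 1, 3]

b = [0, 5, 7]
c1 = -1, c2 = 1, c3 = 2

b = -1·v1 + 1·v2 + 2·v3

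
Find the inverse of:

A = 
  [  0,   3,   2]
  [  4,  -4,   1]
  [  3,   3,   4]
det(A) = (0)·((-4)(4) - (1)(3)) - (3)·((4)(4) - (1)(3)) + (2)·((4)(3) - (-4)(3))
  = (0)(-19) - (3)(13) + (2)(24)
  = 9
det(A) = 9 ≠ 0, so A is invertible.

Cofactors Cᵢⱼ = (-1)ⁱ⁺ʲ·Mᵢⱼ:
C = 
  [-19, -13,  24]
  [ -6,  -6,   9]
  [ 11,   8, -12]

adj(A) = Cᵀ:
adj(A) = 
  [-19,  -6,  11]
  [-13,  -6,   8]
  [ 24,   9, -12]

A⁻¹ = (1/9) · adj(A):
A⁻¹ = 
  [-19/9,  -2/3,  11/9]
  [-13/9,  -2/3,   8/9]
  [  8/3,     1,  -4/3]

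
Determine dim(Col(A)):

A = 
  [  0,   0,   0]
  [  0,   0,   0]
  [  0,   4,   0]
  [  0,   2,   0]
dim(Col(A)) = 1

Row reduce:
Swap R1 ↔ R3
R4 → R4 - (1/2)·R1
REF = 
  [  0,   4,   0]
  [  0,   0,   0]
  [  0,   0,   0]
  [  0,   0,   0]
Pivot columns: 2 → 1 pivot.
dim(Col(A)) = number of pivot columns = 1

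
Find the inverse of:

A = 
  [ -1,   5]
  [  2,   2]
det(A) = (-1)(2) - (5)(2) = -12
For a 2×2 matrix, A⁻¹ = (1/det(A)) · [[d, -b], [-c, a]]
    = (-1/12) · [[2, -5], [-2, -1]]

A⁻¹ = 
  [-1/6, 5/12]
  [ 1/6, 1/12]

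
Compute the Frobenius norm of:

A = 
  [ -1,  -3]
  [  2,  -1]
||A||_F = 3.873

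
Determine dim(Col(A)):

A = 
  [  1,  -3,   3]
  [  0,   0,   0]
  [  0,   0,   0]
Row reduce:
(no row operations needed)
REF = 
  [  1,  -3,   3]
  [  0,   0,   0]
  [  0,   0,   0]
Pivot columns: 1 → 1 pivot.
dim(Col(A)) = number of pivot columns = 1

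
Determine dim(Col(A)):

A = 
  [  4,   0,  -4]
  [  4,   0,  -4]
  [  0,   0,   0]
Row reduce:
R2 → R2 - (1)·R1
REF = 
  [  4,   0,  -4]
  [  0,   0,   0]
  [  0,   0,   0]
Pivot columns: 1 → 1 pivot.
dim(Col(A)) = number of pivot columns = 1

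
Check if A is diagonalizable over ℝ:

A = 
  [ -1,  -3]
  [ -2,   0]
Yes

tr(A) = -1, det(A) = -6
Characteristic polynomial: λ² - tr(A)λ + det(A) = λ² + λ - 6
λ² + λ - 6 = (λ + 3)(λ - 2)
Eigenvalues: 2, -3
λ=-3: alg. mult. = 1, geom. mult. = 2 - rank(A - (-3)I) = 2 - 1 = 1
λ=2: alg. mult. = 1, geom. mult. = 2 - rank(A - (2)I) = 2 - 1 = 1
Sum of geometric multiplicities equals n, so A has n independent eigenvectors.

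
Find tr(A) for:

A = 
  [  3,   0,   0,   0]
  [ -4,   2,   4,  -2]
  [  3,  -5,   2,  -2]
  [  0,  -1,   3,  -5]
2

tr(A) = 3 + 2 + 2 + -5 = 2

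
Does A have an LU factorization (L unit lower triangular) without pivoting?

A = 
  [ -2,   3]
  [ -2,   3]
Yes.
A[1,1] = -2 ≠ 0, so Gaussian elimination proceeds without a row swap: multiplier ℓ₂₁ = (-2)/(-2) = 1, and U[2,2] = 3 - (1)(3) = 0.
L = 
  [  1,   0]
  [  1,   1]
U = 
  [ -2,   3]
  [  0,   0]
Check row 2 of LU: [(1)(-2), (1)(3) + 0] = [-2, 3] = row 2 of A ✓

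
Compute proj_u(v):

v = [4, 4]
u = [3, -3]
v·u = (4)(3) + (4)(-3) = 0
u·u = (3)² + (-3)² = 18
proj_u(v) = (v·u / u·u) × u = (0/18) × u = (0) × u

proj_u(v) = [0, 0]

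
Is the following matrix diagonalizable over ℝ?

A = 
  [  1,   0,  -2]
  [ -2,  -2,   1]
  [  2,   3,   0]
No

Characteristic polynomial: det(λI - A) = λ³ + λ² - λ - 1
Testing integer divisors of the constant term: p(-1) = 0, so (λ + 1) is a factor:
p(λ) = (λ + 1)(λ² - 1)
λ² - 1 = (λ + 1)(λ - 1)
Eigenvalues: -1, 1, -1
λ=-1: alg. mult. = 2, geom. mult. = 3 - rank(A - (-1)I) = 3 - 2 = 1
λ=1: alg. mult. = 1, geom. mult. = 3 - rank(A - (1)I) = 3 - 2 = 1
Sum of geometric multiplicities = 2 < n = 3, so there aren't enough independent eigenvectors.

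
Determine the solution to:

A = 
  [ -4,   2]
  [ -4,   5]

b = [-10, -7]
Row reduce the augmented matrix [A|b]:
R2 → R2 - (1)·R1
REF = 
  [ -4,   2, -10]
  [  0,   3,   3]

Back-substitution:
x₂ = 3 / 3 = 1
x₁ = (-10 - (2)(1)) / (-4) = 3

x = [3, 1]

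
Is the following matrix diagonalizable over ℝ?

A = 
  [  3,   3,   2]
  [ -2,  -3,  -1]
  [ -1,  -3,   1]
Yes

Characteristic polynomial: det(λI - A) = λ³ - λ² - 4λ + 3
By the rational root theorem any rational root is an integer dividing 3; none of those is a root, so p(λ) has no rational roots and hence (being an irreducible cubic) no repeated roots.
Discriminant of the cubic: Δ = 257
Δ > 0 ⇒ three distinct real eigenvalues: λ ≈ -1.912, 0.7135, 2.199
Three distinct real eigenvalues, so A has 3 independent eigenvectors.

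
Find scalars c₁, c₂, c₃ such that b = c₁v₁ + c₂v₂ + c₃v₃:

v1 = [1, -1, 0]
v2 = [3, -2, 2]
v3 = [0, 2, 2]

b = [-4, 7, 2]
c1 = -1, c2 = -1, c3 = 2

b = -1·v1 + -1·v2 + 2·v3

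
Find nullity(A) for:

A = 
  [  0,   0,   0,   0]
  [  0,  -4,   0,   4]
nullity(A) = 3

Row reduce:
Swap R1 ↔ R2
REF = 
  [  0,  -4,   0,   4]
  [  0,   0,   0,   0]
Pivot columns: 2 → 1 pivot.
rank(A) = 1, so nullity(A) = 4 - 1 = 3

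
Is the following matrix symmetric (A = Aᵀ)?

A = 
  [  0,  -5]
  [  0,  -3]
No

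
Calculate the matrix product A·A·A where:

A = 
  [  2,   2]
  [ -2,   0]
A^3 = 
  [ -8,   0]
  [  0,  -8]

A² = A·A:
A²[1,1] = (2)(2) + (2)(-2) = 0
A²[1,2] = (2)(2) + (2)(0) = 4
A²[2,1] = (-2)(2) + (0)(-2) = -4
A²[2,2] = (-2)(2) + (0)(0) = -4
A² = 
  [  0,   4]
  [ -4,  -4]

A^3 = A^2·A:
A^3[1,1] = (0)(2) + (4)(-2) = -8
A^3[1,2] = (0)(2) + (4)(0) = 0
A^3[2,1] = (-4)(2) + (-4)(-2) = 0
A^3[2,2] = (-4)(2) + (-4)(0) = -8
A^3 = 
  [ -8,   0]
  [  0,  -8]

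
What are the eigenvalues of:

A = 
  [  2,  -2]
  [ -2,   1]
tr(A) = 3, det(A) = -2
Characteristic polynomial: λ² - tr(A)λ + det(A) = λ² - 3λ - 2
λ² - 3λ - 2 = 0  ⇒  λ = (3 ± √((-3)² - 4·(-2)))/2 = (3 ± √(17))/2
  = (3 + √17)/2,  (3 - √17)/2

λ = (3 + √17)/2, (3 - √17)/2  (≈ 3.562, -0.5616)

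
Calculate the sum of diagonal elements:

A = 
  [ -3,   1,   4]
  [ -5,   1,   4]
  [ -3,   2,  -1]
-3

tr(A) = -3 + 1 + -1 = -3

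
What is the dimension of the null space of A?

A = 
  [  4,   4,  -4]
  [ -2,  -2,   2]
nullity(A) = 2

Row reduce:
R2 → R2 + (1/2)·R1
REF = 
  [  4,   4,  -4]
  [  0,   0,   0]
Pivot columns: 1 → 1 pivot.
rank(A) = 1, so nullity(A) = 3 - 1 = 2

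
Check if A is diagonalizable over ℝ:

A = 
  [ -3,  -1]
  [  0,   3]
Yes

tr(A) = 0, det(A) = -9
Characteristic polynomial: λ² - tr(A)λ + det(A) = λ² - 9
λ² - 9 = (λ + 3)(λ - 3)
Eigenvalues: 3, -3
λ=-3: alg. mult. = 1, geom. mult. = 2 - rank(A - (-3)I) = 2 - 1 = 1
λ=3: alg. mult. = 1, geom. mult. = 2 - rank(A - (3)I) = 2 - 1 = 1
Sum of geometric multiplicities equals n, so A has n independent eigenvectors.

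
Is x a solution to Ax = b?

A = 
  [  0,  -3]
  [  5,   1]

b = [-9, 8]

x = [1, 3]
Yes

Ax = [-9, 8] = b ✓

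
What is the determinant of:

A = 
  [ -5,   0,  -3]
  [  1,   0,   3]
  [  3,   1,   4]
Cofactor expansion along row 1:
det(A) = (-5)·((0)(4) - (3)(1)) - (0)·((1)(4) - (3)(3)) + (-3)·((1)(1) - (0)(3))
  = (-5)(-3) - (0)(-5) + (-3)(1)
  = 12

det(A) = 12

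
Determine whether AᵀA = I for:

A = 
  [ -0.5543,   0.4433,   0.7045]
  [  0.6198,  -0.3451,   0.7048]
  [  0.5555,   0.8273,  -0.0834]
Yes

AᵀA = 
  [  1,   0,   0]
  [  0,   1,   0.0001]
  [  0,   0.0001,   1]
≈ I (equal to I up to the 4-dp rounding of the entries)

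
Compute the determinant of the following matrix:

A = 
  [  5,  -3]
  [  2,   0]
6

For a 2×2 matrix, det = ad - bc = (5)(0) - (-3)(2) = 6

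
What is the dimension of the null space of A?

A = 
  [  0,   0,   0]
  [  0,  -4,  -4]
nullity(A) = 2

Row reduce:
Swap R1 ↔ R2
REF = 
  [  0,  -4,  -4]
  [  0,   0,   0]
Pivot columns: 2 → 1 pivot.
rank(A) = 1, so nullity(A) = 3 - 1 = 2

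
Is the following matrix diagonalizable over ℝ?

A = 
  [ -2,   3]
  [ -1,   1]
No

tr(A) = -1, det(A) = 1
Characteristic polynomial: λ² - tr(A)λ + det(A) = λ² + λ + 1
λ² + λ + 1 = 0  ⇒  λ = (-1 ± √((1)² - 4·(1)))/2 = (-1 ± √(-3))/2
  = (-1 + i√3)/2,  (-1 - i√3)/2
Eigenvalues: (-1 + i√3)/2, (-1 - i√3)/2  (≈ -0.5 + 0.866i, -0.5 - 0.866i)
Has complex eigenvalues (not diagonalizable over ℝ).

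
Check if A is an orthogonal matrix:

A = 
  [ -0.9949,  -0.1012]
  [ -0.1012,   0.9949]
Yes

AᵀA = 
  [  1.0001,   0]
  [  0,   1.0001]
≈ I (equal to I up to the 4-dp rounding of the entries)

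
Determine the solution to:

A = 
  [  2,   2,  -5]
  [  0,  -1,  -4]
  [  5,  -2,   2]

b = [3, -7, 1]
Row reduce the augmented matrix [A|b]:
R3 → R3 - (5/2)·R1
R3 → R3 - (7)·R2
REF = 
  [   2,    2,   -5,    3]
  [   0,   -1,   -4,   -7]
  [   0,    0, 85/2, 85/2]

Back-substitution:
x₃ = (85/2) / (85/2) = 1
x₂ = (-7 - (-4)(1)) / (-1) = 3
x₁ = (3 - (2)(3) - (-5)(1)) / 2 = 1

x = [1, 3, 1]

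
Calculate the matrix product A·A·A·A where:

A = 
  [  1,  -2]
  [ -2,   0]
A^4 = 
  [ 29, -18]
  [-18,  20]

A² = A·A:
A²[1,1] = (1)(1) + (-2)(-2) = 5
A²[1,2] = (1)(-2) + (-2)(0) = -2
A²[2,1] = (-2)(1) + (0)(-2) = -2
A²[2,2] = (-2)(-2) + (0)(0) = 4
A² = 
  [  5,  -2]
  [ -2,   4]

A^3 = A^2·A:
A^3[1,1] = (5)(1) + (-2)(-2) = 9
A^3[1,2] = (5)(-2) + (-2)(0) = -10
A^3[2,1] = (-2)(1) + (4)(-2) = -10
A^3[2,2] = (-2)(-2) + (4)(0) = 4
A^3 = 
  [  9, -10]
  [-10,   4]

A^4 = A^3·A:
A^4[1,1] = (9)(1) + (-10)(-2) = 29
A^4[1,2] = (9)(-2) + (-10)(0) = -18
A^4[2,1] = (-10)(1) + (4)(-2) = -18
A^4[2,2] = (-10)(-2) + (4)(0) = 20
A^4 = 
  [ 29, -18]
  [-18,  20]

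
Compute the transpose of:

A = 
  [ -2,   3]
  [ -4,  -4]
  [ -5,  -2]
Aᵀ = 
  [ -2,  -4,  -5]
  [  3,  -4,  -2]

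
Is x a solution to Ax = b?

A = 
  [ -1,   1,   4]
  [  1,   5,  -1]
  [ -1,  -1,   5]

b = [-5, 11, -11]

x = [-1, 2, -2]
Yes

Ax = [-5, 11, -11] = b ✓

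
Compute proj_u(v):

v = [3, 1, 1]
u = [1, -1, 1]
v·u = (3)(1) + (1)(-1) + (1)(1) = 3
u·u = (1)² + (-1)² + (1)² = 3
proj_u(v) = (v·u / u·u) × u = (3/3) × u = (1) × u

proj_u(v) = [1, -1, 1]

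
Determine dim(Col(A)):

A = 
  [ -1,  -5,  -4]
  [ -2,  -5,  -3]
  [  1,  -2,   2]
Row reduce:
R2 → R2 - (2)·R1
R3 → R3 + (1)·R1
R3 → R3 + (7/5)·R2
REF = 
  [ -1,  -5,  -4]
  [  0,   5,   5]
  [  0,   0,   5]
Pivot columns: 1, 2, 3 → 3 pivots.
dim(Col(A)) = number of pivot columns = 3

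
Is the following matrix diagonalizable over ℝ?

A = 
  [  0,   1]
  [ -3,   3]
No

tr(A) = 3, det(A) = 3
Characteristic polynomial: λ² - tr(A)λ + det(A) = λ² - 3λ + 3
λ² - 3λ + 3 = 0  ⇒  λ = (3 ± √((-3)² - 4·(3)))/2 = (3 ± √(-3))/2
  = (3 + i√3)/2,  (3 - i√3)/2
Eigenvalues: (3 + i√3)/2, (3 - i√3)/2  (≈ 1.5 + 0.866i, 1.5 - 0.866i)
Has complex eigenvalues (not diagonalizable over ℝ).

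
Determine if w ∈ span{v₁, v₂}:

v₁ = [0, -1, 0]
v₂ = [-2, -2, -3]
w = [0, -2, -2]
No

Form the augmented matrix and row-reduce:
[v₁|v₂|w] = 
  [  0,  -2,   0]
  [ -1,  -2,  -2]
  [  0,  -3,  -2]
Swap R1 ↔ R2
R3 → R3 - (3/2)·R2
REF = 
  [ -1,  -2,  -2]
  [  0,  -2,   0]
  [  0,   0,  -2]

Row 3 reads [0 0 | -2], i.e. 0 = -2, so the system is inconsistent and w ∉ span{v₁, v₂}.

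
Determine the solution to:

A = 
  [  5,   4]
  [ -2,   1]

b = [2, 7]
Row reduce the augmented matrix [A|b]:
R2 → R2 + (2/5)·R1
REF = 
  [   5,    4,    2]
  [   0, 13/5, 39/5]

Back-substitution:
x₂ = (39/5) / (13/5) = 3
x₁ = (2 - (4)(3)) / 5 = -2

x = [-2, 3]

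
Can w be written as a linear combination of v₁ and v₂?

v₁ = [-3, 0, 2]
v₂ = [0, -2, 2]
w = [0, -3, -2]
No

Form the augmented matrix and row-reduce:
[v₁|v₂|w] = 
  [ -3,   0,   0]
  [  0,  -2,  -3]
  [  2,   2,  -2]
R3 → R3 + (2/3)·R1
R3 → R3 + (1)·R2
REF = 
  [ -3,   0,   0]
  [  0,  -2,  -3]
  [  0,   0,  -5]

Row 3 reads [0 0 | -5], i.e. 0 = -5, so the system is inconsistent and w ∉ span{v₁, v₂}.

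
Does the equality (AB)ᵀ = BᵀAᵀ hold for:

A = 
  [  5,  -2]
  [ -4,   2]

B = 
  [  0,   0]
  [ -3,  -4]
Yes

(AB)ᵀ = 
  [  6,  -6]
  [  8,  -8]

BᵀAᵀ = 
  [  6,  -6]
  [  8,  -8]

Both sides are equal — this is the standard identity (AB)ᵀ = BᵀAᵀ, which holds for all A, B.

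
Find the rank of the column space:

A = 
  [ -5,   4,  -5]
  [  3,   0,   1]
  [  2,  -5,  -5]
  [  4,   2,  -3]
Row reduce:
R2 → R2 + (3/5)·R1
R3 → R3 + (2/5)·R1
R4 → R4 + (4/5)·R1
R3 → R3 + (17/12)·R2
R4 → R4 - (13/6)·R2
R4 → R4 - (16/59)·R3
REF = 
  [   -5,     4,    -5]
  [    0,  12/5,    -2]
  [    0,     0, -59/6]
  [    0,     0,     0]
Pivot columns: 1, 2, 3 → 3 pivots.
dim(Col(A)) = number of pivot columns = 3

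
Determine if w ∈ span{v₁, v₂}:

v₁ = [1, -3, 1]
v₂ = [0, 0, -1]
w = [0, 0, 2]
Yes

Form the augmented matrix and row-reduce:
[v₁|v₂|w] = 
  [  1,   0,   0]
  [ -3,   0,   0]
  [  1,  -1,   2]
R2 → R2 + (3)·R1
R3 → R3 - (1)·R1
Swap R2 ↔ R3
REF = 
  [  1,   0,   0]
  [  0,  -1,   2]
  [  0,   0,   0]

No row of the form [0 0 | nonzero], so the system is consistent. Back-substitution gives c₁ = 0, c₂ = -2: w = (0)·v₁ + (-2)·v₂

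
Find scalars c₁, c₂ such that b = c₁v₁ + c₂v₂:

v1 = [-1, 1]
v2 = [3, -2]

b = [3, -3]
c1 = -3, c2 = 0

b = -3·v1 + 0·v2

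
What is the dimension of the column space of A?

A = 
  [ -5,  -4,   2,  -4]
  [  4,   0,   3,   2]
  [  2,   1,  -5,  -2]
Row reduce:
R2 → R2 + (4/5)·R1
R3 → R3 + (2/5)·R1
R3 → R3 - (3/16)·R2
REF = 
  [    -5,     -4,      2,     -4]
  [     0,  -16/5,   23/5,   -6/5]
  [     0,      0, -81/16,  -27/8]
Pivot columns: 1, 2, 3 → 3 pivots.
dim(Col(A)) = number of pivot columns = 3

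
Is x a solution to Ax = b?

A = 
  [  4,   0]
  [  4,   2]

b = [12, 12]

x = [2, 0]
No

Ax = [8, 8] ≠ b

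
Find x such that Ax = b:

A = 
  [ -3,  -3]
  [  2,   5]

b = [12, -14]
x = [-2, -2]

Row reduce the augmented matrix [A|b]:
R2 → R2 + (2/3)·R1
REF = 
  [ -3,  -3,  12]
  [  0,   3,  -6]

Back-substitution:
x₂ = (-6) / 3 = -2
x₁ = (12 - (-3)(-2)) / (-3) = -2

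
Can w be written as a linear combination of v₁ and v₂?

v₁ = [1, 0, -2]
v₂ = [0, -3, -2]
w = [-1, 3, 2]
No

Form the augmented matrix and row-reduce:
[v₁|v₂|w] = 
  [  1,   0,  -1]
  [  0,  -3,   3]
  [ -2,  -2,   2]
R3 → R3 + (2)·R1
R3 → R3 - (2/3)·R2
REF = 
  [  1,   0,  -1]
  [  0,  -3,   3]
  [  0,   0,  -2]

Row 3 reads [0 0 | -2], i.e. 0 = -2, so the system is inconsistent and w ∉ span{v₁, v₂}.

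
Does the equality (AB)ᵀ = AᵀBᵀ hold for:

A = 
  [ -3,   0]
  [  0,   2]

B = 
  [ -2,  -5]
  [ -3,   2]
No

(AB)ᵀ = 
  [  6,  -6]
  [ 15,   4]

AᵀBᵀ = 
  [  6,   9]
  [-10,   4]

The two matrices differ, so (AB)ᵀ ≠ AᵀBᵀ in general. The correct identity is (AB)ᵀ = BᵀAᵀ.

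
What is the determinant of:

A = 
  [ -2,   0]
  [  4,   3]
-6

For a 2×2 matrix, det = ad - bc = (-2)(3) - (0)(4) = -6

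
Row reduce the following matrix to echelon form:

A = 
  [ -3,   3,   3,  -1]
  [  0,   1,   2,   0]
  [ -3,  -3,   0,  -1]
Row operations:
R3 → R3 - (1)·R1
R3 → R3 + (6)·R2

Resulting echelon form:
REF = 
  [ -3,   3,   3,  -1]
  [  0,   1,   2,   0]
  [  0,   0,   9,   0]

Rank = 3 (number of non-zero pivot rows).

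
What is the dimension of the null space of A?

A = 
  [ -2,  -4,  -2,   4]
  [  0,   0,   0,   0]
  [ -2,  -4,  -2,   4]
nullity(A) = 3

Row reduce:
R3 → R3 - (1)·R1
REF = 
  [ -2,  -4,  -2,   4]
  [  0,   0,   0,   0]
  [  0,   0,   0,   0]
Pivot columns: 1 → 1 pivot.
rank(A) = 1, so nullity(A) = 4 - 1 = 3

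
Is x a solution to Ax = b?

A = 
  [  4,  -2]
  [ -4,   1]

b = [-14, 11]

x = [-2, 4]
No

Ax = [-16, 12] ≠ b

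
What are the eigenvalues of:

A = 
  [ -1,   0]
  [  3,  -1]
tr(A) = -2, det(A) = 1
Characteristic polynomial: λ² - tr(A)λ + det(A) = λ² + 2λ + 1
λ² + 2λ + 1 = (λ + 1)²

λ = -1, -1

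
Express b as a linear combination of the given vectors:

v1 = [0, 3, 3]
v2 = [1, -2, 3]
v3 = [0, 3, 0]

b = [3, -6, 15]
c1 = 2, c2 = 3, c3 = -2

b = 2·v1 + 3·v2 + -2·v3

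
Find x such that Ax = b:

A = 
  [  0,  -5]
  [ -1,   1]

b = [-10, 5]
x = [-3, 2]

Row reduce the augmented matrix [A|b]:
Swap R1 ↔ R2
REF = 
  [ -1,   1,   5]
  [  0,  -5, -10]

Back-substitution:
x₂ = (-10) / (-5) = 2
x₁ = (5 - (1)(2)) / (-1) = -3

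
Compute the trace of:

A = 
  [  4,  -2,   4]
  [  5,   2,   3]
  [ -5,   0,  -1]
5

tr(A) = 4 + 2 + -1 = 5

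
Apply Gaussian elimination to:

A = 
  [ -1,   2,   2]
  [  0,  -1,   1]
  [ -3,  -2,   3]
Row operations:
R3 → R3 - (3)·R1
R3 → R3 - (8)·R2

Resulting echelon form:
REF = 
  [ -1,   2,   2]
  [  0,  -1,   1]
  [  0,   0, -11]

Rank = 3 (number of non-zero pivot rows).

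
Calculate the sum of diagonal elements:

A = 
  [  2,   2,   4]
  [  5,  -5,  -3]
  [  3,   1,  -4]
-7

tr(A) = 2 + -5 + -4 = -7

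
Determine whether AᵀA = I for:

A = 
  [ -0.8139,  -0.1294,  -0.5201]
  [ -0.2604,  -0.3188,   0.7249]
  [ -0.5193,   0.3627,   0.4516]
No

AᵀA = 
  [  0.9999,   0,   0]
  [  0,   0.2499,   0]
  [  0,   0,   0.9999]
≠ I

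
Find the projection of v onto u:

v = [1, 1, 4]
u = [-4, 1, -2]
proj_u(v) = [44/21, -11/21, 22/21]

v·u = (1)(-4) + (1)(1) + (4)(-2) = -11
u·u = (-4)² + (1)² + (-2)² = 21
proj_u(v) = (v·u / u·u) × u = (-11/21) × u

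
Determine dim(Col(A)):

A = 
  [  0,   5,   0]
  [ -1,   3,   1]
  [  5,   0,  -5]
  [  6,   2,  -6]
dim(Col(A)) = 2

Row reduce:
Swap R1 ↔ R2
R3 → R3 + (5)·R1
R4 → R4 + (6)·R1
R3 → R3 - (3)·R2
R4 → R4 - (4)·R2
REF = 
  [ -1,   3,   1]
  [  0,   5,   0]
  [  0,   0,   0]
  [  0,   0,   0]
Pivot columns: 1, 2 → 2 pivots.
dim(Col(A)) = number of pivot columns = 2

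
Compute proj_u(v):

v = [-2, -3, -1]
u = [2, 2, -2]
v·u = (-2)(2) + (-3)(2) + (-1)(-2) = -8
u·u = (2)² + (2)² + (-2)² = 12
proj_u(v) = (v·u / u·u) × u = (-8/12) × u = (-2/3) × u

proj_u(v) = [-4/3, -4/3, 4/3]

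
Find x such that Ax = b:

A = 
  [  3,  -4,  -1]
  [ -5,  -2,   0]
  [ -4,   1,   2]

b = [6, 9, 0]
x = [-1, -2, -1]

Row reduce the augmented matrix [A|b]:
R2 → R2 + (5/3)·R1
R3 → R3 + (4/3)·R1
R3 → R3 - (1/2)·R2
REF = 
  [    3,    -4,    -1,     6]
  [    0, -26/3,  -5/3,    19]
  [    0,     0,   3/2,  -3/2]

Back-substitution:
x₃ = (-3/2) / (3/2) = -1
x₂ = (19 - (-5/3)(-1)) / (-26/3) = -2
x₁ = (6 - (-4)(-2) - (-1)(-1)) / 3 = -1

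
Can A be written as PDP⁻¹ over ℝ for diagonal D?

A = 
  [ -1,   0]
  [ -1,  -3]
Yes

tr(A) = -4, det(A) = 3
Characteristic polynomial: λ² - tr(A)λ + det(A) = λ² + 4λ + 3
λ² + 4λ + 3 = (λ + 3)(λ + 1)
Eigenvalues: -1, -3
λ=-3: alg. mult. = 1, geom. mult. = 2 - rank(A - (-3)I) = 2 - 1 = 1
λ=-1: alg. mult. = 1, geom. mult. = 2 - rank(A - (-1)I) = 2 - 1 = 1
Sum of geometric multiplicities equals n, so A has n independent eigenvectors.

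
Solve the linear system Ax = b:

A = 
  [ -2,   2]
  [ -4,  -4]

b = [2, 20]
x = [-3, -2]

Row reduce the augmented matrix [A|b]:
R2 → R2 - (2)·R1
REF = 
  [ -2,   2,   2]
  [  0,  -8,  16]

Back-substitution:
x₂ = 16 / (-8) = -2
x₁ = (2 - (2)(-2)) / (-2) = -3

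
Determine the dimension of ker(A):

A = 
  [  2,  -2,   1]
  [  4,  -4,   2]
nullity(A) = 2

Row reduce:
R2 → R2 - (2)·R1
REF = 
  [  2,  -2,   1]
  [  0,   0,   0]
Pivot columns: 1 → 1 pivot.
rank(A) = 1, so nullity(A) = 3 - 1 = 2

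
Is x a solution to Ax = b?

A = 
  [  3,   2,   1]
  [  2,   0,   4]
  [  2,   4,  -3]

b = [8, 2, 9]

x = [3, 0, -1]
Yes

Ax = [8, 2, 9] = b ✓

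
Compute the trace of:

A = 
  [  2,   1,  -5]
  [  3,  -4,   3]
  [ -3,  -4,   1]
-1

tr(A) = 2 + -4 + 1 = -1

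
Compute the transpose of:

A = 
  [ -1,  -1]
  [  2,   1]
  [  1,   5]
Aᵀ = 
  [ -1,   2,   1]
  [ -1,   1,   5]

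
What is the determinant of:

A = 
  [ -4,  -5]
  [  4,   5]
For a 2×2 matrix, det = ad - bc = (-4)(5) - (-5)(4) = 0

det(A) = 0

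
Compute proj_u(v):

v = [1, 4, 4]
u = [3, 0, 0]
v·u = (1)(3) + (4)(0) + (4)(0) = 3
u·u = (3)² + (0)² + (0)² = 9
proj_u(v) = (v·u / u·u) × u = (3/9) × u = (1/3) × u

proj_u(v) = [1, 0, 0]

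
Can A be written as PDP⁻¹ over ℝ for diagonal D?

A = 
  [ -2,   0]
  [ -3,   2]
Yes

tr(A) = 0, det(A) = -4
Characteristic polynomial: λ² - tr(A)λ + det(A) = λ² - 4
λ² - 4 = (λ + 2)(λ - 2)
Eigenvalues: 2, -2
λ=-2: alg. mult. = 1, geom. mult. = 2 - rank(A - (-2)I) = 2 - 1 = 1
λ=2: alg. mult. = 1, geom. mult. = 2 - rank(A - (2)I) = 2 - 1 = 1
Sum of geometric multiplicities equals n, so A has n independent eigenvectors.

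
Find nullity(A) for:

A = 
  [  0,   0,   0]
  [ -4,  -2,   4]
nullity(A) = 2

Row reduce:
Swap R1 ↔ R2
REF = 
  [ -4,  -2,   4]
  [  0,   0,   0]
Pivot columns: 1 → 1 pivot.
rank(A) = 1, so nullity(A) = 3 - 1 = 2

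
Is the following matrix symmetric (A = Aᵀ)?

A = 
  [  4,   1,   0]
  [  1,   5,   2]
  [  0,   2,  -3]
Yes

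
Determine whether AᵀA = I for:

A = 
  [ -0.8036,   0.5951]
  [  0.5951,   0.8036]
Yes

AᵀA = 
  [  0.9999,   0]
  [  0,   0.9999]
≈ I (equal to I up to the 4-dp rounding of the entries)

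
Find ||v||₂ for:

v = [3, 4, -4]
6.403

||v||₂ = √((3)² + (4)² + (-4)²) = √41 = 6.403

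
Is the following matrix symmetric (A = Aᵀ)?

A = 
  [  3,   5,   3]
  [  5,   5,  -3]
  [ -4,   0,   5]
No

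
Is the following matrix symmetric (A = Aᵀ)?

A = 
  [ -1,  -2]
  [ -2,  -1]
Yes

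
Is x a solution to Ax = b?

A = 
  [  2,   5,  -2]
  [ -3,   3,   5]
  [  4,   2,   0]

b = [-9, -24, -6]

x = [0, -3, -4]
No

Ax = [-7, -29, -6] ≠ b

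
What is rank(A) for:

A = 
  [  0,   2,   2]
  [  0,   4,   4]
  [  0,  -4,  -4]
Row reduce:
R2 → R2 - (2)·R1
R3 → R3 + (2)·R1
REF = 
  [  0,   2,   2]
  [  0,   0,   0]
  [  0,   0,   0]
Pivot columns: 2 → 1 pivot.

rank(A) = 1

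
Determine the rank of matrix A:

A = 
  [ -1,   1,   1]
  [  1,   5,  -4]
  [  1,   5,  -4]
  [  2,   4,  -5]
Row reduce:
R2 → R2 + (1)·R1
R3 → R3 + (1)·R1
R4 → R4 + (2)·R1
R3 → R3 - (1)·R2
R4 → R4 - (1)·R2
REF = 
  [ -1,   1,   1]
  [  0,   6,  -3]
  [  0,   0,   0]
  [  0,   0,   0]
Pivot columns: 1, 2 → 2 pivots.

rank(A) = 2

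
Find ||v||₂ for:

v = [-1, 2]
2.236

||v||₂ = √((-1)² + (2)²) = √5 = 2.236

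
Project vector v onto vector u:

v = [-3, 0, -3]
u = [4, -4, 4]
v·u = (-3)(4) + (0)(-4) + (-3)(4) = -24
u·u = (4)² + (-4)² + (4)² = 48
proj_u(v) = (v·u / u·u) × u = (-24/48) × u = (-1/2) × u

proj_u(v) = [-2, 2, -2]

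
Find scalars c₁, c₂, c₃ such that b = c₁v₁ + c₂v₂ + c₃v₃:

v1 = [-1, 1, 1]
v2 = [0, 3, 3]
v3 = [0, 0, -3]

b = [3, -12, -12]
c1 = -3, c2 = -3, c3 = 0

b = -3·v1 + -3·v2 + 0·v3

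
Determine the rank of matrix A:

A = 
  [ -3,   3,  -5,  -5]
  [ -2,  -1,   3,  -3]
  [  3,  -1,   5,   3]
rank(A) = 3

Row reduce:
R2 → R2 - (2/3)·R1
R3 → R3 + (1)·R1
R3 → R3 + (2/3)·R2
REF = 
  [   -3,     3,    -5,    -5]
  [    0,    -3,  19/3,   1/3]
  [    0,     0,  38/9, -16/9]
Pivot columns: 1, 2, 3 → 3 pivots.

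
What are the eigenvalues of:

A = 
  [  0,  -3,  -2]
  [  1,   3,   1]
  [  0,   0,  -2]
Characteristic polynomial: det(λI - A) = λ³ - λ² - 3λ + 6
Testing integer divisors of the constant term: p(-2) = 0, so (λ + 2) is a factor:
p(λ) = (λ + 2)(λ² - 3λ + 3)
λ² - 3λ + 3 = 0  ⇒  λ = (3 ± √((-3)² - 4·(3)))/2 = (3 ± √(-3))/2
  = (3 + i√3)/2,  (3 - i√3)/2

λ = -2, (3 + i√3)/2, (3 - i√3)/2  (≈ -2, 1.5 + 0.866i, 1.5 - 0.866i)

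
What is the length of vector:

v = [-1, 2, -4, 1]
4.69

||v||₂ = √((-1)² + (2)² + (-4)² + (1)²) = √22 = 4.69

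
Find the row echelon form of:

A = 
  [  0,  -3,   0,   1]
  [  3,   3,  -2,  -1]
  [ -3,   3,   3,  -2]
Row operations:
Swap R1 ↔ R2
R3 → R3 + (1)·R1
R3 → R3 + (2)·R2

Resulting echelon form:
REF = 
  [  3,   3,  -2,  -1]
  [  0,  -3,   0,   1]
  [  0,   0,   1,  -1]

Rank = 3 (number of non-zero pivot rows).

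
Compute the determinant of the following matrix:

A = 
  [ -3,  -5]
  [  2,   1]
7

For a 2×2 matrix, det = ad - bc = (-3)(1) - (-5)(2) = 7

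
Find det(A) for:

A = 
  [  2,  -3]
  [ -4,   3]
-6

For a 2×2 matrix, det = ad - bc = (2)(3) - (-3)(-4) = -6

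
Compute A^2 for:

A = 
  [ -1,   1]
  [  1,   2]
A² = A·A:
A²[1,1] = (-1)(-1) + (1)(1) = 2
A²[1,2] = (-1)(1) + (1)(2) = 1
A²[2,1] = (1)(-1) + (2)(1) = 1
A²[2,2] = (1)(1) + (2)(2) = 5
A² = 
  [  2,   1]
  [  1,   5]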